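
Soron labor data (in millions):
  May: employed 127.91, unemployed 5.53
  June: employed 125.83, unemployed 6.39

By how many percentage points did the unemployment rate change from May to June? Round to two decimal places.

May: labor force = 127.91 + 5.53 = 133.44; u = 5.53/133.44 = 4.14%.
June: labor force = 125.83 + 6.39 = 132.22; u = 6.39/132.22 = 4.83%.
Change = 4.83% − 4.14% = +0.69 pp.

The unemployment rate changed by +0.69 percentage points.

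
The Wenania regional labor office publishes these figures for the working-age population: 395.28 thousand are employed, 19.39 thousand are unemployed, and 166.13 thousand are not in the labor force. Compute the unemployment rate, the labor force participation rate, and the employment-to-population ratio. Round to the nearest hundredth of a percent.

Labor force = employed + unemployed = 395.28 + 19.39 = 414.67 thousand.
Working-age population = 414.67 + 166.13 = 580.80 thousand.
Unemployment rate = 19.39 / 414.67 = 4.68%.
Labor force participation rate = 414.67 / 580.80 = 71.40%.
Employment-population ratio = 395.28 / 580.80 = 68.06%.

Unemployment rate ≈ 4.68%; labor force participation rate ≈ 71.40%; employment-population ratio ≈ 68.06%.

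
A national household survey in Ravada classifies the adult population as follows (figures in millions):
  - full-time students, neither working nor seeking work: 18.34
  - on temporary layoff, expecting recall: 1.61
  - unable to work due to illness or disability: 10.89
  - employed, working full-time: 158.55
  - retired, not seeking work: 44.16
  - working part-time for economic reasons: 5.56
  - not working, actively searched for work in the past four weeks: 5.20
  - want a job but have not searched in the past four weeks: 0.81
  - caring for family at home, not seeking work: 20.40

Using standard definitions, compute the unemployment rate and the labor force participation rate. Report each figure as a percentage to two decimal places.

Unemployment rate ≈ 3.98%; labor force participation rate ≈ 64.37%.

Employed = 158.55 + 5.56 = 164.11 million (anyone who worked, including part-time for economic reasons, counts as employed).
Unemployed = 1.61 + 5.20 = 6.81 million (jobless and actively searching, or on temporary layoff).
Labor force = 164.11 + 6.81 = 170.92 million.
Not in labor force = 18.34 + 10.89 + 44.16 + 0.81 + 20.40 = 94.60 million (those not working and not actively searching are outside the labor force — including those who want a job but have given up searching).
Civilian working-age population = 170.92 + 94.60 = 265.52 million.
Unemployment rate = 6.81 / 170.92 = 3.98%.
Labor force participation rate = 170.92 / 265.52 = 64.37%.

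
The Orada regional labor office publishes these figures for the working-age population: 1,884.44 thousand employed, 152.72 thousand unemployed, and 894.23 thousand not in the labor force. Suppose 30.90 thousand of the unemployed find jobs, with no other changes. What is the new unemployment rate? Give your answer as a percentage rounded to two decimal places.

Initially, labor force = 1,884.44 + 152.72 = 2,037.16 thousand, so u = 152.72/2,037.16 = 7.50%.
After the change, unemployed falls and employed rises by 30.90; labor force unchanged → E = 1,915.34, U = 121.82, labor force = 2,037.16 thousand.
New unemployment rate = 121.82 / 2,037.16 = 5.98%.

New unemployment rate ≈ 5.98%.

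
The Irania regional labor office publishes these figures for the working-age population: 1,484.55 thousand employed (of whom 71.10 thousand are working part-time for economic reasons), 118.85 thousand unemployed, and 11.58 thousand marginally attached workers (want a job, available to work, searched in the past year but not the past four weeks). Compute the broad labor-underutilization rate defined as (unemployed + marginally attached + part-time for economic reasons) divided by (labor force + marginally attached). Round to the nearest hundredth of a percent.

Broad underutilization rate ≈ 12.48%.

Labor force = 1,484.55 + 118.85 = 1,603.40 thousand.
Numerator = 118.85 + 11.58 + 71.10 = 201.53 thousand.
Denominator = 1,603.40 + 11.58 = 1,614.98 thousand.
Broad rate = 201.53 / 1,614.98 = 12.48%.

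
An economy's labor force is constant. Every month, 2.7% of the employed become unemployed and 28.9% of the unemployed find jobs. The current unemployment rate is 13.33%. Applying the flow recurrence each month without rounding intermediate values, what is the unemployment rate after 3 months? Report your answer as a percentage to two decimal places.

With a fixed labor force, u_{t+1} = u_t + s·(1−u_t) − f·u_t = u_t·(1−s−f) + s.
Here 1−s−f = 0.684 and s = 0.027.
u_1 = 0.133300 × 0.684 + 0.027 = 0.118177.
u_2 = 0.118177 × 0.684 + 0.027 = 0.107833.
u_3 = 0.107833 × 0.684 + 0.027 = 0.100758.

Unemployment rate after three months ≈ 10.08%.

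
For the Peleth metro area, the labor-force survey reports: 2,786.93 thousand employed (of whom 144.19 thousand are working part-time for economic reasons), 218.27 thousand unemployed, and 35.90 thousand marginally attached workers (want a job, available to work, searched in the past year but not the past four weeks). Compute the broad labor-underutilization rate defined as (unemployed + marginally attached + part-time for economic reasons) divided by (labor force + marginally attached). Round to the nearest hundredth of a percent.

Broad underutilization rate ≈ 13.10%.

Labor force = 2,786.93 + 218.27 = 3,005.20 thousand.
Numerator = 218.27 + 35.90 + 144.19 = 398.36 thousand.
Denominator = 3,005.20 + 35.90 = 3,041.10 thousand.
Broad rate = 398.36 / 3,041.10 = 13.10%.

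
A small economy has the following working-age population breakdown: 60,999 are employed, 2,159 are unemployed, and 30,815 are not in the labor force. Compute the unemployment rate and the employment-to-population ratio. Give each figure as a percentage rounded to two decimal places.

Labor force = employed + unemployed = 60,999 + 2,159 = 63,158.
Working-age population = 63,158 + 30,815 = 93,973.
Unemployment rate = 2,159 / 63,158 = 3.42%.
Employment-population ratio = 60,999 / 93,973 = 64.91%.

Unemployment rate ≈ 3.42%; employment-population ratio ≈ 64.91%.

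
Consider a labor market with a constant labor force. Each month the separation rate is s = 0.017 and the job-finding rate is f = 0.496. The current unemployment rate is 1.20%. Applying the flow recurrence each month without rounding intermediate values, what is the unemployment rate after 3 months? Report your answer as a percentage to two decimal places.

Unemployment rate after three months ≈ 3.07%.

With a fixed labor force, u_{t+1} = u_t + s·(1−u_t) − f·u_t = u_t·(1−s−f) + s.
Here 1−s−f = 0.487 and s = 0.017.
u_1 = 0.012000 × 0.487 + 0.017 = 0.022844.
u_2 = 0.022844 × 0.487 + 0.017 = 0.028125.
u_3 = 0.028125 × 0.487 + 0.017 = 0.030697.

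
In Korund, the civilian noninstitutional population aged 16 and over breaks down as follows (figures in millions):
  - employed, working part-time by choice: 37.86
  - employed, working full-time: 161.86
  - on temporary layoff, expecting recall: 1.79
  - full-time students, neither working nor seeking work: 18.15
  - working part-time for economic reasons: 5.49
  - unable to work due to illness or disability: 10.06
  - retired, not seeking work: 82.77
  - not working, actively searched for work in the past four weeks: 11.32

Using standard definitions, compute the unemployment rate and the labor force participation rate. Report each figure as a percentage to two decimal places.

Unemployment rate ≈ 6.00%; labor force participation rate ≈ 66.30%.

Employed = 37.86 + 161.86 + 5.49 = 205.21 million (anyone who worked, including part-time for economic reasons, counts as employed).
Unemployed = 1.79 + 11.32 = 13.11 million (jobless and actively searching, or on temporary layoff).
Labor force = 205.21 + 13.11 = 218.32 million.
Not in labor force = 18.15 + 10.06 + 82.77 = 110.98 million (those not working and not actively searching are outside the labor force).
Civilian working-age population = 218.32 + 110.98 = 329.30 million.
Unemployment rate = 13.11 / 218.32 = 6.00%.
Labor force participation rate = 218.32 / 329.30 = 66.30%.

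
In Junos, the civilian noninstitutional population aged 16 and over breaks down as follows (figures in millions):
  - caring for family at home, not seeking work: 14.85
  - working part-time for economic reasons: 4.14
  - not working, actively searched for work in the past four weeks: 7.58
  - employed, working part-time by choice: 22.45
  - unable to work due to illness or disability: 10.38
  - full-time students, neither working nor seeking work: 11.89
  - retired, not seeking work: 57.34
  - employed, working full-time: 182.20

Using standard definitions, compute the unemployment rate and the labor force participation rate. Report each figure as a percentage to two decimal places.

Unemployment rate ≈ 3.50%; labor force participation rate ≈ 69.61%.

Employed = 4.14 + 22.45 + 182.20 = 208.79 million (anyone who worked, including part-time for economic reasons, counts as employed).
Unemployed = 7.58 million.
Labor force = 208.79 + 7.58 = 216.37 million.
Not in labor force = 14.85 + 10.38 + 11.89 + 57.34 = 94.46 million (those not working and not actively searching are outside the labor force).
Civilian working-age population = 216.37 + 94.46 = 310.83 million.
Unemployment rate = 7.58 / 216.37 = 3.50%.
Labor force participation rate = 216.37 / 310.83 = 69.61%.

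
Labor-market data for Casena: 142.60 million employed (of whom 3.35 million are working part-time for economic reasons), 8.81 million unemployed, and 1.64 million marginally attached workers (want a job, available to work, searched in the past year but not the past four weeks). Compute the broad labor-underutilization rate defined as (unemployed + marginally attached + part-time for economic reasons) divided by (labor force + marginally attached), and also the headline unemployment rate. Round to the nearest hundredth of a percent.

Broad underutilization rate ≈ 9.02%; headline unemployment rate ≈ 5.82%.

Labor force = 142.60 + 8.81 = 151.41 million.
Numerator = 8.81 + 1.64 + 3.35 = 13.80 million.
Denominator = 151.41 + 1.64 = 153.05 million.
Broad rate = 13.80 / 153.05 = 9.02%.
Headline unemployment rate = 8.81 / 151.41 = 5.82%.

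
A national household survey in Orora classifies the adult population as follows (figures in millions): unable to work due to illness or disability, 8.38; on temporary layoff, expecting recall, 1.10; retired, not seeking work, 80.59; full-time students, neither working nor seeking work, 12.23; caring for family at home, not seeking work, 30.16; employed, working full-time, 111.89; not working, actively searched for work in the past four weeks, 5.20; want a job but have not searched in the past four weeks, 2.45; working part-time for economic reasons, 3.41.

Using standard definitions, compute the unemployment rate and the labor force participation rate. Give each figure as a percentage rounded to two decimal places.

Unemployment rate ≈ 5.18%; labor force participation rate ≈ 47.61%.

Employed = 111.89 + 3.41 = 115.30 million (anyone who worked, including part-time for economic reasons, counts as employed).
Unemployed = 1.10 + 5.20 = 6.30 million (jobless and actively searching, or on temporary layoff).
Labor force = 115.30 + 6.30 = 121.60 million.
Not in labor force = 8.38 + 80.59 + 12.23 + 30.16 + 2.45 = 133.81 million (those not working and not actively searching are outside the labor force — including those who want a job but have given up searching).
Civilian working-age population = 121.60 + 133.81 = 255.41 million.
Unemployment rate = 6.30 / 121.60 = 5.18%.
Labor force participation rate = 121.60 / 255.41 = 47.61%.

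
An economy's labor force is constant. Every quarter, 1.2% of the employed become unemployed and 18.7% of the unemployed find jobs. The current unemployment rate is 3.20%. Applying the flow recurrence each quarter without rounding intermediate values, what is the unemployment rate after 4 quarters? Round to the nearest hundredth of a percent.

Unemployment rate after four quarters ≈ 4.87%.

With a fixed labor force, u_{t+1} = u_t + s·(1−u_t) − f·u_t = u_t·(1−s−f) + s.
Here 1−s−f = 0.801 and s = 0.012.
u_1 = 0.032000 × 0.801 + 0.012 = 0.037632.
u_2 = 0.037632 × 0.801 + 0.012 = 0.042143.
u_3 = 0.042143 × 0.801 + 0.012 = 0.045757.
u_4 = 0.045757 × 0.801 + 0.012 = 0.048651.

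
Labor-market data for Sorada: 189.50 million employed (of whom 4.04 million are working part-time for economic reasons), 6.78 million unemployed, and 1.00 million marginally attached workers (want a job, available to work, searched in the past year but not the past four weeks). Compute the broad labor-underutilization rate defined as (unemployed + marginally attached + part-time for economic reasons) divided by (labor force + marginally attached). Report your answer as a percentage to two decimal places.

Labor force = 189.50 + 6.78 = 196.28 million.
Numerator = 6.78 + 1.00 + 4.04 = 11.82 million.
Denominator = 196.28 + 1.00 = 197.28 million.
Broad rate = 11.82 / 197.28 = 5.99%.

Broad underutilization rate ≈ 5.99%.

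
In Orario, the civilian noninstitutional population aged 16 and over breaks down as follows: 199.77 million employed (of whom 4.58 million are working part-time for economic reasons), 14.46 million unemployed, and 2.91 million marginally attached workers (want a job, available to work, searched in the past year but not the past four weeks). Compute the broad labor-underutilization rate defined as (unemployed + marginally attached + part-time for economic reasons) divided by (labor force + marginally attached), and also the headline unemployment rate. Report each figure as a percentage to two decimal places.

Broad underutilization rate ≈ 10.11%; headline unemployment rate ≈ 6.75%.

Labor force = 199.77 + 14.46 = 214.23 million.
Numerator = 14.46 + 2.91 + 4.58 = 21.95 million.
Denominator = 214.23 + 2.91 = 217.14 million.
Broad rate = 21.95 / 217.14 = 10.11%.
Headline unemployment rate = 14.46 / 214.23 = 6.75%.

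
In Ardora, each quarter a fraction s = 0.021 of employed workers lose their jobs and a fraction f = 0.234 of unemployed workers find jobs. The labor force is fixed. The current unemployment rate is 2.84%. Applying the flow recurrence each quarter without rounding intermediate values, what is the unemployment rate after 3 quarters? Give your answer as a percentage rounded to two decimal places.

Unemployment rate after three quarters ≈ 6.00%.

With a fixed labor force, u_{t+1} = u_t + s·(1−u_t) − f·u_t = u_t·(1−s−f) + s.
Here 1−s−f = 0.745 and s = 0.021.
u_1 = 0.028400 × 0.745 + 0.021 = 0.042158.
u_2 = 0.042158 × 0.745 + 0.021 = 0.052408.
u_3 = 0.052408 × 0.745 + 0.021 = 0.060044.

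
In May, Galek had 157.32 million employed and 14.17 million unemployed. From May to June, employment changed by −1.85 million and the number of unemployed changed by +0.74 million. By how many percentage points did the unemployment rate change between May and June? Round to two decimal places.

The unemployment rate changed by +0.49 percentage points.

May: labor force = 157.32 + 14.17 = 171.49; u = 14.17/171.49 = 8.26%.
June: labor force = 155.47 + 14.91 = 170.38; u = 14.91/170.38 = 8.75%.
Change = 8.75% − 8.26% = +0.49 pp.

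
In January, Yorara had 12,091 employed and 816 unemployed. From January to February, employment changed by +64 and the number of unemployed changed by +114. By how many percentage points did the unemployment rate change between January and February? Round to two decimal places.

January: labor force = 12,091 + 816 = 12,907; u = 816/12,907 = 6.32%.
February: labor force = 12,155 + 930 = 13,085; u = 930/13,085 = 7.11%.
Change = 7.11% − 6.32% = +0.79 pp.

The unemployment rate changed by +0.79 percentage points.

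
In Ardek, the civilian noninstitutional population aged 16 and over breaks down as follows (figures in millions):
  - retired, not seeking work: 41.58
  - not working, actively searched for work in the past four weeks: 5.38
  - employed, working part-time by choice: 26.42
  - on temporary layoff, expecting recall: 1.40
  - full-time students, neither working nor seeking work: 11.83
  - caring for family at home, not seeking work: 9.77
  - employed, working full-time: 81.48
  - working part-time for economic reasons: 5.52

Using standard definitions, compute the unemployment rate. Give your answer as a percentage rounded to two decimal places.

Unemployment rate ≈ 5.64%.

Employed = 26.42 + 81.48 + 5.52 = 113.42 million (anyone who worked, including part-time for economic reasons, counts as employed).
Unemployed = 5.38 + 1.40 = 6.78 million (jobless and actively searching, or on temporary layoff).
Labor force = 113.42 + 6.78 = 120.20 million.
Unemployment rate = 6.78 / 120.20 = 5.64%.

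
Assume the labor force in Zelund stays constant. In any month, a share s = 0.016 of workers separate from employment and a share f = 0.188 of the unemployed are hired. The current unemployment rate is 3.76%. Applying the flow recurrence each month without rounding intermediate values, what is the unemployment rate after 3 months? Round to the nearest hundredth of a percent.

Unemployment rate after three months ≈ 5.78%.

With a fixed labor force, u_{t+1} = u_t + s·(1−u_t) − f·u_t = u_t·(1−s−f) + s.
Here 1−s−f = 0.796 and s = 0.016.
u_1 = 0.037600 × 0.796 + 0.016 = 0.045930.
u_2 = 0.045930 × 0.796 + 0.016 = 0.052560.
u_3 = 0.052560 × 0.796 + 0.016 = 0.057838.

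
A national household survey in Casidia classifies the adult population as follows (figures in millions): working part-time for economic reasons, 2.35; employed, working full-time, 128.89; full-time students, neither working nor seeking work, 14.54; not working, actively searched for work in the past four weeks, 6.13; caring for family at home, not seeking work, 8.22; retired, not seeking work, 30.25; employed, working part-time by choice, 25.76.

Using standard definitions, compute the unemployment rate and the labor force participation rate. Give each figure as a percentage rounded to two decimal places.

Unemployment rate ≈ 3.76%; labor force participation rate ≈ 75.47%.

Employed = 2.35 + 128.89 + 25.76 = 157.00 million (anyone who worked, including part-time for economic reasons, counts as employed).
Unemployed = 6.13 million.
Labor force = 157.00 + 6.13 = 163.13 million.
Not in labor force = 14.54 + 8.22 + 30.25 = 53.01 million (those not working and not actively searching are outside the labor force).
Civilian working-age population = 163.13 + 53.01 = 216.14 million.
Unemployment rate = 6.13 / 163.13 = 3.76%.
Labor force participation rate = 163.13 / 216.14 = 75.47%.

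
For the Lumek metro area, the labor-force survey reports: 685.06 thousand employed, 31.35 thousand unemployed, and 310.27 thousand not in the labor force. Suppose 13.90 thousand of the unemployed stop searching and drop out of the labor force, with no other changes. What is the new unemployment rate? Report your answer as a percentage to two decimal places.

Initially, labor force = 685.06 + 31.35 = 716.41 thousand, so u = 31.35/716.41 = 4.38%.
After the change, unemployed and labor force both fall by 13.90 → E = 685.06, U = 17.45, labor force = 702.51 thousand.
New unemployment rate = 17.45 / 702.51 = 2.48%.

New unemployment rate ≈ 2.48%.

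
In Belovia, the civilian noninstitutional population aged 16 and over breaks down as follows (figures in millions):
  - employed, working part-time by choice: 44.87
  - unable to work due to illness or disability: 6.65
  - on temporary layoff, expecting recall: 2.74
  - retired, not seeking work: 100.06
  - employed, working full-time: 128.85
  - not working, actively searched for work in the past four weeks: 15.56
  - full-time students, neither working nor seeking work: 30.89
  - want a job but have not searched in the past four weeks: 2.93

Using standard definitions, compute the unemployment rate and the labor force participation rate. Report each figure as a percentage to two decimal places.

Unemployment rate ≈ 9.53%; labor force participation rate ≈ 57.74%.

Employed = 44.87 + 128.85 = 173.72 million.
Unemployed = 2.74 + 15.56 = 18.30 million (jobless and actively searching, or on temporary layoff).
Labor force = 173.72 + 18.30 = 192.02 million.
Not in labor force = 6.65 + 100.06 + 30.89 + 2.93 = 140.53 million (those not working and not actively searching are outside the labor force — including those who want a job but have given up searching).
Civilian working-age population = 192.02 + 140.53 = 332.55 million.
Unemployment rate = 18.30 / 192.02 = 9.53%.
Labor force participation rate = 192.02 / 332.55 = 57.74%.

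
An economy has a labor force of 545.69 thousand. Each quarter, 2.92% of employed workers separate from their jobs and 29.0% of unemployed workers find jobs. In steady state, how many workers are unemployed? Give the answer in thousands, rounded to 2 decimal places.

About 49.92 thousand are unemployed in steady state.

Steady-state unemployment rate u* = s/(s+f) = 2.92/(2.92+29.0) = 0.091479.
Unemployed = u* × labor force = 0.091479 × 545.69 ≈ 49.92 thousand.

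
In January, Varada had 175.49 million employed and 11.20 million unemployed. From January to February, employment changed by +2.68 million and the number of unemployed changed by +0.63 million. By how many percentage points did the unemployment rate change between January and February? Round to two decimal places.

The unemployment rate changed by +0.23 percentage points.

January: labor force = 175.49 + 11.20 = 186.69; u = 11.20/186.69 = 6.00%.
February: labor force = 178.17 + 11.83 = 190.00; u = 11.83/190.00 = 6.23%.
Change = 6.23% − 6.00% = +0.23 pp.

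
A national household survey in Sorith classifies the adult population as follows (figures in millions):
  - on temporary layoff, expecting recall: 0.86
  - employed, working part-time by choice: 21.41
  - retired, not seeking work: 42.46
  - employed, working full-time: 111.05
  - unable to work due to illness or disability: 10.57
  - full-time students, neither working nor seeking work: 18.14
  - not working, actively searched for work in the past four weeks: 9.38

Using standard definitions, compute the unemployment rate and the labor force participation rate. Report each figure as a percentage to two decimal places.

Unemployment rate ≈ 7.18%; labor force participation rate ≈ 66.72%.

Employed = 21.41 + 111.05 = 132.46 million.
Unemployed = 0.86 + 9.38 = 10.24 million (jobless and actively searching, or on temporary layoff).
Labor force = 132.46 + 10.24 = 142.70 million.
Not in labor force = 42.46 + 10.57 + 18.14 = 71.17 million (those not working and not actively searching are outside the labor force).
Civilian working-age population = 142.70 + 71.17 = 213.87 million.
Unemployment rate = 10.24 / 142.70 = 7.18%.
Labor force participation rate = 142.70 / 213.87 = 66.72%.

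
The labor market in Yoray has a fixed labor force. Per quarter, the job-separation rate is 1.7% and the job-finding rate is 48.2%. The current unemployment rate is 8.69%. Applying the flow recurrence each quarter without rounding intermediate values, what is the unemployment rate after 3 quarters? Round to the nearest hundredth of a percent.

Unemployment rate after three quarters ≈ 4.07%.

With a fixed labor force, u_{t+1} = u_t + s·(1−u_t) − f·u_t = u_t·(1−s−f) + s.
Here 1−s−f = 0.501 and s = 0.017.
u_1 = 0.086900 × 0.501 + 0.017 = 0.060537.
u_2 = 0.060537 × 0.501 + 0.017 = 0.047329.
u_3 = 0.047329 × 0.501 + 0.017 = 0.040712.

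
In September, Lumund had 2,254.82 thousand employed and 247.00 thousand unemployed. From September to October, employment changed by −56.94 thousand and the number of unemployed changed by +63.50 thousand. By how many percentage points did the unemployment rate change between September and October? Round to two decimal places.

September: labor force = 2,254.82 + 247.00 = 2,501.82; u = 247.00/2,501.82 = 9.87%.
October: labor force = 2,197.88 + 310.50 = 2,508.38; u = 310.50/2,508.38 = 12.38%.
Change = 12.38% − 9.87% = +2.51 pp.

The unemployment rate changed by +2.51 percentage points.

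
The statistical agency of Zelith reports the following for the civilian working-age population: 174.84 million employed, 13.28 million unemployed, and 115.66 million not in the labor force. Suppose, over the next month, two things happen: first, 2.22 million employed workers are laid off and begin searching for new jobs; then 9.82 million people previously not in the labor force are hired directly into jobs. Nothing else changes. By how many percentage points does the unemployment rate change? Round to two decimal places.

Initially, labor force = 174.84 + 13.28 = 188.12 million, so u = 13.28/188.12 = 7.06%.
After the first change, employed falls and unemployed rises by 2.22; labor force unchanged → E = 172.62, U = 15.50, labor force = 188.12 million.
After the second change, employed and labor force both rise by 9.82; unemployed unchanged → E = 182.44, U = 15.50, labor force = 197.94 million.
New unemployment rate = 15.50 / 197.94 = 7.83%.
Change = 7.83% − 7.06% = +0.77 percentage points.

The unemployment rate changes by +0.77 percentage points.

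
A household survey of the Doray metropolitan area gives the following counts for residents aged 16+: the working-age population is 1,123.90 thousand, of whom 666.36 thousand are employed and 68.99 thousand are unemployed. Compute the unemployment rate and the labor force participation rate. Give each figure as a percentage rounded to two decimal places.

Unemployment rate ≈ 9.38%; labor force participation rate ≈ 65.43%.

Labor force = employed + unemployed = 666.36 + 68.99 = 735.35 thousand.
Unemployment rate = 68.99 / 735.35 = 9.38%.
Labor force participation rate = 735.35 / 1,123.90 = 65.43%.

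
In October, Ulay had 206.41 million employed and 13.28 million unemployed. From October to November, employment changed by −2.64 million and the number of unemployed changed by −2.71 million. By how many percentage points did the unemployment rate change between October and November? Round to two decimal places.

The unemployment rate changed by −1.11 percentage points.

October: labor force = 206.41 + 13.28 = 219.69; u = 13.28/219.69 = 6.04%.
November: labor force = 203.77 + 10.57 = 214.34; u = 10.57/214.34 = 4.93%.
Change = 4.93% − 6.04% = −1.11 pp.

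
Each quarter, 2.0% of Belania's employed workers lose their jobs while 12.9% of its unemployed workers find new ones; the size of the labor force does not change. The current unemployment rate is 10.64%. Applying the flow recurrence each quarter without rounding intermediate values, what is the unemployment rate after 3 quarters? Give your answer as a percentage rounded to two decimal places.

Unemployment rate after three quarters ≈ 11.71%.

With a fixed labor force, u_{t+1} = u_t + s·(1−u_t) − f·u_t = u_t·(1−s−f) + s.
Here 1−s−f = 0.851 and s = 0.020.
u_1 = 0.106400 × 0.851 + 0.020 = 0.110546.
u_2 = 0.110546 × 0.851 + 0.020 = 0.114075.
u_3 = 0.114075 × 0.851 + 0.020 = 0.117078.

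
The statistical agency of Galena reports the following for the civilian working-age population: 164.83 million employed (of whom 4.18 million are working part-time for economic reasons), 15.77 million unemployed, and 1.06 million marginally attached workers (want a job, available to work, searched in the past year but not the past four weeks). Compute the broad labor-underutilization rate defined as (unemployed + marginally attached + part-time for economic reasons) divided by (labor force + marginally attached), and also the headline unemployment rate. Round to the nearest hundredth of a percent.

Broad underutilization rate ≈ 11.57%; headline unemployment rate ≈ 8.73%.

Labor force = 164.83 + 15.77 = 180.60 million.
Numerator = 15.77 + 1.06 + 4.18 = 21.01 million.
Denominator = 180.60 + 1.06 = 181.66 million.
Broad rate = 21.01 / 181.66 = 11.57%.
Headline unemployment rate = 15.77 / 180.60 = 8.73%.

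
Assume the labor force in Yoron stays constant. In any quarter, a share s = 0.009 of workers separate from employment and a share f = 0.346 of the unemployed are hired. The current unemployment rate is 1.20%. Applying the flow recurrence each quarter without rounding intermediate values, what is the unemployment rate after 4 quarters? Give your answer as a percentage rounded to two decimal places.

Unemployment rate after four quarters ≈ 2.30%.

With a fixed labor force, u_{t+1} = u_t + s·(1−u_t) − f·u_t = u_t·(1−s−f) + s.
Here 1−s−f = 0.645 and s = 0.009.
u_1 = 0.012000 × 0.645 + 0.009 = 0.016740.
u_2 = 0.016740 × 0.645 + 0.009 = 0.019797.
u_3 = 0.019797 × 0.645 + 0.009 = 0.021769.
u_4 = 0.021769 × 0.645 + 0.009 = 0.023041.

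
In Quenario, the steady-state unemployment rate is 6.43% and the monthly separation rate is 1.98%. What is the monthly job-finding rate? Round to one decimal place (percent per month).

Job-finding rate ≈ 28.8% per month.

From u* = s/(s+f): f = s·(1−u)/u.
f = 1.98 × (1 − 0.0643) / 0.0643 = 1.8527 / 0.0643 ≈ 28.8% per month.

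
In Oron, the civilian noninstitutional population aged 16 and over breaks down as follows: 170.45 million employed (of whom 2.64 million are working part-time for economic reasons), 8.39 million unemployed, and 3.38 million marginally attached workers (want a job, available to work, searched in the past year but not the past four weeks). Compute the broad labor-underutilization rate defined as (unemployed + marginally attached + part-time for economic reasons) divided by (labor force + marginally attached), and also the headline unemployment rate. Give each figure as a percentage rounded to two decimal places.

Broad underutilization rate ≈ 7.91%; headline unemployment rate ≈ 4.69%.

Labor force = 170.45 + 8.39 = 178.84 million.
Numerator = 8.39 + 3.38 + 2.64 = 14.41 million.
Denominator = 178.84 + 3.38 = 182.22 million.
Broad rate = 14.41 / 182.22 = 7.91%.
Headline unemployment rate = 8.39 / 178.84 = 4.69%.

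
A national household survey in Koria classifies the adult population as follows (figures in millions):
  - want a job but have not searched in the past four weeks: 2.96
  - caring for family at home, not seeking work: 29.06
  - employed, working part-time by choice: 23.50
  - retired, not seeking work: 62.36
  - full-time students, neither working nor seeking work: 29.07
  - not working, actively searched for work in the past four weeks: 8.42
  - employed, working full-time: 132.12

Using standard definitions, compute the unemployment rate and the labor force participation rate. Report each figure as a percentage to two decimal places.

Unemployment rate ≈ 5.13%; labor force participation rate ≈ 57.06%.

Employed = 23.50 + 132.12 = 155.62 million.
Unemployed = 8.42 million.
Labor force = 155.62 + 8.42 = 164.04 million.
Not in labor force = 2.96 + 29.06 + 62.36 + 29.07 = 123.45 million (those not working and not actively searching are outside the labor force — including those who want a job but have given up searching).
Civilian working-age population = 164.04 + 123.45 = 287.49 million.
Unemployment rate = 8.42 / 164.04 = 5.13%.
Labor force participation rate = 164.04 / 287.49 = 57.06%.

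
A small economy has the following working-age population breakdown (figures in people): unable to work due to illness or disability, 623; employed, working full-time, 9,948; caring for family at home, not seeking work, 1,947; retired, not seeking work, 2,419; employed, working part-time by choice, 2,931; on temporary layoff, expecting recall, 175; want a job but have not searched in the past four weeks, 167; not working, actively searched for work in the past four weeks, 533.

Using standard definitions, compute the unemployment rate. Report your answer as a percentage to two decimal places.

Unemployment rate ≈ 5.21%.

Employed = 9,948 + 2,931 = 12,879.
Unemployed = 175 + 533 = 708 (jobless and actively searching, or on temporary layoff).
Labor force = 12,879 + 708 = 13,587.
Unemployment rate = 708 / 13,587 = 5.21%.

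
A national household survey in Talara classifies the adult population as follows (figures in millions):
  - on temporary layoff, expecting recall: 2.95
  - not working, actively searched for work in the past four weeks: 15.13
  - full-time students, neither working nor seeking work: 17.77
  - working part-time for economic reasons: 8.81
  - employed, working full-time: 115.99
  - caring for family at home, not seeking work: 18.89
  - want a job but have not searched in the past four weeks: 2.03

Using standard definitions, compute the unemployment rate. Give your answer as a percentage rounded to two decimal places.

Employed = 8.81 + 115.99 = 124.80 million (anyone who worked, including part-time for economic reasons, counts as employed).
Unemployed = 2.95 + 15.13 = 18.08 million (jobless and actively searching, or on temporary layoff).
Labor force = 124.80 + 18.08 = 142.88 million.
Unemployment rate = 18.08 / 142.88 = 12.65%.

Unemployment rate ≈ 12.65%.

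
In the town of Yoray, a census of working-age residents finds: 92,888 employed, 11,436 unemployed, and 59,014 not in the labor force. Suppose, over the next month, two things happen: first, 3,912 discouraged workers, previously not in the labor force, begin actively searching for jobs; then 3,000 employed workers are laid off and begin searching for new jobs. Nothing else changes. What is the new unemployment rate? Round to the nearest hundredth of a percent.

Initially, labor force = 92,888 + 11,436 = 104,324, so u = 11,436/104,324 = 10.96%.
After the first change, unemployed and labor force both rise by 3,912 → E = 92,888, U = 15,348, labor force = 108,236.
After the second change, employed falls and unemployed rises by 3,000; labor force unchanged → E = 89,888, U = 18,348, labor force = 108,236.
New unemployment rate = 18,348 / 108,236 = 16.95%.

New unemployment rate ≈ 16.95%.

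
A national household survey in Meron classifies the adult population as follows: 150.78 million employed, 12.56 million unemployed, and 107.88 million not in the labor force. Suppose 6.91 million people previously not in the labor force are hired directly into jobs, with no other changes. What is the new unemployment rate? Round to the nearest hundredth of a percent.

New unemployment rate ≈ 7.38%.

Initially, labor force = 150.78 + 12.56 = 163.34 million, so u = 12.56/163.34 = 7.69%.
After the change, employed and labor force both rise by 6.91; unemployed unchanged → E = 157.69, U = 12.56, labor force = 170.25 million.
New unemployment rate = 12.56 / 170.25 = 7.38%.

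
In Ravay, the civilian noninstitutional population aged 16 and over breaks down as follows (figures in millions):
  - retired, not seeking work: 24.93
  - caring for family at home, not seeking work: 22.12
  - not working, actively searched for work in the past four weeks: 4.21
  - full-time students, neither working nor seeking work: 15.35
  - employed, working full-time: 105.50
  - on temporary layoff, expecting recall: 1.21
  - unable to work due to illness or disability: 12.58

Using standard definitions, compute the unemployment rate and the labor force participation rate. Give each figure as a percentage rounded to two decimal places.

Employed = 105.50 million.
Unemployed = 4.21 + 1.21 = 5.42 million (jobless and actively searching, or on temporary layoff).
Labor force = 105.50 + 5.42 = 110.92 million.
Not in labor force = 24.93 + 22.12 + 15.35 + 12.58 = 74.98 million (those not working and not actively searching are outside the labor force).
Civilian working-age population = 110.92 + 74.98 = 185.90 million.
Unemployment rate = 5.42 / 110.92 = 4.89%.
Labor force participation rate = 110.92 / 185.90 = 59.67%.

Unemployment rate ≈ 4.89%; labor force participation rate ≈ 59.67%.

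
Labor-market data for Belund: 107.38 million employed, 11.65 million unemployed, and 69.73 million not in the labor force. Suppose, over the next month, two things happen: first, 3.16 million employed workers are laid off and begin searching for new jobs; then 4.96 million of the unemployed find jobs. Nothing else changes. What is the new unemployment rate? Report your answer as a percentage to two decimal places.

Initially, labor force = 107.38 + 11.65 = 119.03 million, so u = 11.65/119.03 = 9.79%.
After the first change, employed falls and unemployed rises by 3.16; labor force unchanged → E = 104.22, U = 14.81, labor force = 119.03 million.
After the second change, unemployed falls and employed rises by 4.96; labor force unchanged → E = 109.18, U = 9.85, labor force = 119.03 million.
New unemployment rate = 9.85 / 119.03 = 8.28%.

New unemployment rate ≈ 8.28%.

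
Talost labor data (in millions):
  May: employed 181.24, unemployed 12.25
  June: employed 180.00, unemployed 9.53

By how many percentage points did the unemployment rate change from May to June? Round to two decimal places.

The unemployment rate changed by −1.30 percentage points.

May: labor force = 181.24 + 12.25 = 193.49; u = 12.25/193.49 = 6.33%.
June: labor force = 180.00 + 9.53 = 189.53; u = 9.53/189.53 = 5.03%.
Change = 5.03% − 6.33% = −1.30 pp.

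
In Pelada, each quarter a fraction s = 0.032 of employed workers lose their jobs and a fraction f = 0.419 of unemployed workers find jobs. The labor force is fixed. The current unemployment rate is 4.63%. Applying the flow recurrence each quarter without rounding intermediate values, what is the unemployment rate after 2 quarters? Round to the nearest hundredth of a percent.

With a fixed labor force, u_{t+1} = u_t + s·(1−u_t) − f·u_t = u_t·(1−s−f) + s.
Here 1−s−f = 0.549 and s = 0.032.
u_1 = 0.046300 × 0.549 + 0.032 = 0.057419.
u_2 = 0.057419 × 0.549 + 0.032 = 0.063523.

Unemployment rate after two quarters ≈ 6.35%.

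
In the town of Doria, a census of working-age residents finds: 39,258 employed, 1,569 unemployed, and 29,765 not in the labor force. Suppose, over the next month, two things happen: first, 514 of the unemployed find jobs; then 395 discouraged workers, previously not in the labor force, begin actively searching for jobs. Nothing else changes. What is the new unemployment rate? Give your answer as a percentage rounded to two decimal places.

New unemployment rate ≈ 3.52%.

Initially, labor force = 39,258 + 1,569 = 40,827, so u = 1,569/40,827 = 3.84%.
After the first change, unemployed falls and employed rises by 514; labor force unchanged → E = 39,772, U = 1,055, labor force = 40,827.
After the second change, unemployed and labor force both rise by 395 → E = 39,772, U = 1,450, labor force = 41,222.
New unemployment rate = 1,450 / 41,222 = 3.52%.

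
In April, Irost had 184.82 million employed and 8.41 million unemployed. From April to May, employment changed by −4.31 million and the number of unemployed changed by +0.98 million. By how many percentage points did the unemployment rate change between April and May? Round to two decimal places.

The unemployment rate changed by +0.59 percentage points.

April: labor force = 184.82 + 8.41 = 193.23; u = 8.41/193.23 = 4.35%.
May: labor force = 180.51 + 9.39 = 189.90; u = 9.39/189.90 = 4.94%.
Change = 4.94% − 4.35% = +0.59 pp.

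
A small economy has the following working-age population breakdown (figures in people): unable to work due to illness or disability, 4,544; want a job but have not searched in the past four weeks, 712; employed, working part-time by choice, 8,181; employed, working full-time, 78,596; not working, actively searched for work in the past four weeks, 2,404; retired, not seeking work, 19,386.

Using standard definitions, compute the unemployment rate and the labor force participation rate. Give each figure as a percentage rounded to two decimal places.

Employed = 8,181 + 78,596 = 86,777.
Unemployed = 2,404.
Labor force = 86,777 + 2,404 = 89,181.
Not in labor force = 4,544 + 712 + 19,386 = 24,642 (those not working and not actively searching are outside the labor force — including those who want a job but have given up searching).
Civilian working-age population = 89,181 + 24,642 = 113,823.
Unemployment rate = 2,404 / 89,181 = 2.70%.
Labor force participation rate = 89,181 / 113,823 = 78.35%.

Unemployment rate ≈ 2.70%; labor force participation rate ≈ 78.35%.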